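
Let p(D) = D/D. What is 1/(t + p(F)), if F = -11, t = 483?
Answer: 1/484 ≈ 0.0020661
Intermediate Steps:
p(D) = 1
1/(t + p(F)) = 1/(483 + 1) = 1/484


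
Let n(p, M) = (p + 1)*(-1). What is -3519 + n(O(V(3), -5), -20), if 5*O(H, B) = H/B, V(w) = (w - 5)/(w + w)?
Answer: -264001/75 ≈ -3520.0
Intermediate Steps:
V(w) = (-5 + w)/(2*w) (V(w) = (-5 + w)/((2*w)) = (-5 + w)*(1/(2*w)) = (-5 + w)/(2*w))
O(H, B) = H/(5*B) (O(H, B) = (H/B)/5 = H/(5*B))
n(p, M) = -1 - p (n(p, M) = (1 + p)*(-1) = -1 - p)
-3519 + n(O(V(3), -5), -20) = -3519 + (-1 - (1/2)*(-5 + 3)/3/(5*(-5))) = -3519 + (-1 - (1/2)*(1/3)*(-2)*(-1)/(5*5)) = -3519 + (-1 - (-1)*(-1)/(5*3*5)) = -3519 + (-1 - 1*1/75) = -3519 + (-1 - 1/75) = -3519 - 76/75 = -264001/75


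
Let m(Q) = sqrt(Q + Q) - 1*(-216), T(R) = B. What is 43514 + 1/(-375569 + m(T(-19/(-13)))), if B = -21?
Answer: 6130682005188261/140889874651 - I*sqrt(42)/140889874651 ≈ 43514.0 - 4.5999e-11*I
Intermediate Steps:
T(R) = -21
m(Q) = 216 + sqrt(2)*sqrt(Q) (m(Q) = sqrt(2*Q) + 216 = sqrt(2)*sqrt(Q) + 216 = 216 + sqrt(2)*sqrt(Q))
43514 + 1/(-375569 + m(T(-19/(-13)))) = 43514 + 1/(-375569 + (216 + sqrt(2)*sqrt(-21))) = 43514 + 1/(-375569 + (216 + sqrt(2)*(I*sqrt(21)))) = 43514 + 1/(-375569 + (216 + I*sqrt(42))) = 43514 + 1/(-375353 + I*sqrt(42))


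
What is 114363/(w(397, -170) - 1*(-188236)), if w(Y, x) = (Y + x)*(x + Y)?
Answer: 114363/239765 ≈ 0.47698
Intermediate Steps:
w(Y, x) = (Y + x)² (w(Y, x) = (Y + x)*(Y + x) = (Y + x)²)
114363/(w(397, -170) - 1*(-188236)) = 114363/((397 - 170)² - 1*(-188236)) = 114363/(227² + 188236) = 114363/(51529 + 188236) = 114363/239765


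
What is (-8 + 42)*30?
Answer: 1020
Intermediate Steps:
(-8 + 42)*30 = 34*30 = 1020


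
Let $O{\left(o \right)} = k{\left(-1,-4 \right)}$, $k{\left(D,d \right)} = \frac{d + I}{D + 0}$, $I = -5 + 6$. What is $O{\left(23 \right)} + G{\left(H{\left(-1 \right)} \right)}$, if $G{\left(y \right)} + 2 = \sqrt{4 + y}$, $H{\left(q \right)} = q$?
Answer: $1 + \sqrt{3} \approx 2.7321$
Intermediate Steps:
$I = 1$
$k{\left(D,d \right)} = \frac{1 + d}{D}$ ($k{\left(D,d \right)} = \frac{d + 1}{D + 0} = \frac{1 + d}{D}$)
$O{\left(o \right)} = 3$ ($O{\left(o \right)} = \frac{1 - 4}{-1} = \left(-1\right) \left(-3\right) = 3$)
$G{\left(y \right)} = -2 + \sqrt{4 + y}$
$O{\left(23 \right)} + G{\left(H{\left(-1 \right)} \right)} = 3 - \left(2 - \sqrt{4 - 1}\right) = 3 - \left(2 - \sqrt{3}\right) = 1 + \sqrt{3}$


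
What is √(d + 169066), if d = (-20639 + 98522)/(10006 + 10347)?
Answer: √70036264217893/20353 ≈ 411.18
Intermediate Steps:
d = 77883/20353 ≈ 3.8266
√(d + 169066) = √(77883/20353 + 169066) = √(3441078181/20353) = √70036264217893/20353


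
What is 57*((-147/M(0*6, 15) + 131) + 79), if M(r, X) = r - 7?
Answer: 13167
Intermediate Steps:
M(r, X) = -7 + r
57*((-147/M(0*6, 15) + 131) + 79) = 57*((-147/(-7 + 0*6) + 131) + 79) = 57*((-147/(-7 + 0) + 131) + 79) = 57*((-147/(-7) + 131) + 79) = 57*((-147*(-⅐) + 131) + 79) = 57*((21 + 131) + 79) = 57*(152 + 79) = 57*231 = 13167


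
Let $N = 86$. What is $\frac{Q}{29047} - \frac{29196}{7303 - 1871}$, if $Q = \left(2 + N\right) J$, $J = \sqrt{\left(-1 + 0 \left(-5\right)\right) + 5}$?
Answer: $- \frac{211775045}{39445826} \approx -5.3688$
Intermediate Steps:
$J = 2$ ($J = \sqrt{\left(-1 + 0\right) + 5} = \sqrt{-1 + 5} = \sqrt{4} = 2$)
$Q = 176$ ($Q = \left(2 + 86\right) 2 = 88 \cdot 2 = 176$)
$\frac{Q}{29047} - \frac{29196}{7303 - 1871} = \frac{176}{29047} - \frac{29196}{7303 - 1871} = 176 \cdot \frac{1}{29047} - \frac{29196}{7303 - 1871} = \frac{176}{29047} - \frac{29196}{5432} = \frac{176}{29047} - \frac{7299}{1358} = - \frac{211775045}{39445826}$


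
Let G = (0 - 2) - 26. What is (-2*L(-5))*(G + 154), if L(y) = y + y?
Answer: 2520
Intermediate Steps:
L(y) = 2*y
G = -28 (G = -2 - 26 = -28)
(-2*L(-5))*(G + 154) = (-4*(-5))*(-28 + 154) = -2*(-10)*126 = 20*126 = 2520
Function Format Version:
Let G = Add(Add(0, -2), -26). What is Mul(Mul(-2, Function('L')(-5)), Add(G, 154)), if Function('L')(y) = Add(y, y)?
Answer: 2520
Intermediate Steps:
Function('L')(y) = Mul(2, y)
G = -28 (G = Add(-2, -26) = -28)
Mul(Mul(-2, Function('L')(-5)), Add(G, 154)) = Mul(Mul(-2, Mul(2, -5)), Add(-28, 154)) = Mul(Mul(-2, -10), 126) = Mul(20, 126) = 2520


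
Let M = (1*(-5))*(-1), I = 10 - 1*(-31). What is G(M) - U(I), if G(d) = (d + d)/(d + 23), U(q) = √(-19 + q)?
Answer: 5/14 - √22 ≈ -4.3333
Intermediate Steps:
I = 41 (I = 10 + 31 = 41)
M = 5 (M = -5*(-1) = 5)
G(d) = 2*d/(23 + d) (G(d) = (2*d)/(23 + d) = 2*d/(23 + d))
G(M) - U(I) = 2*5/(23 + 5) - √(-19 + 41) = 2*5/28 - √22 = 2*5*(1/28) - √22 = 5/14 - √22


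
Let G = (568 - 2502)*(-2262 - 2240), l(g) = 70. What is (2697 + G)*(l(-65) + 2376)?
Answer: 21303595990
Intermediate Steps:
G = 8706868 (G = -1934*(-4502) = 8706868)
(2697 + G)*(l(-65) + 2376) = (2697 + 8706868)*(70 + 2376) = 8709565*2446 = 21303595990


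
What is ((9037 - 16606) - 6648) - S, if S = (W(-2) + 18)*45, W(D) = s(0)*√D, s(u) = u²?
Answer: -15027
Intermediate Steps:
W(D) = 0 (W(D) = 0²*√D = 0*√D = 0)
S = 810 (S = (0 + 18)*45 = 18*45 = 810)
((9037 - 16606) - 6648) - S = ((9037 - 16606) - 6648) - 1*810 = (-7569 - 6648) - 810 = -14217 - 810 = -15027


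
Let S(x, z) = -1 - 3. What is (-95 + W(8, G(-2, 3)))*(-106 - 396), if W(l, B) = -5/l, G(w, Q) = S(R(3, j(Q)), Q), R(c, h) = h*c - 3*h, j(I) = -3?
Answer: 192015/4 ≈ 48004.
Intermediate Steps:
R(c, h) = -3*h + c*h (R(c, h) = c*h - 3*h = -3*h + c*h)
S(x, z) = -4
G(w, Q) = -4
(-95 + W(8, G(-2, 3)))*(-106 - 396) = (-95 - 5/8)*(-106 - 396) = (-95 - 5*1/8)*(-502) = (-95 - 5/8)*(-502) = -765/8*(-502) = 192015/4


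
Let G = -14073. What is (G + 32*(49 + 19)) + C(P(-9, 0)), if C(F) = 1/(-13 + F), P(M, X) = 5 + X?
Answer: -95177/8 ≈ -11897.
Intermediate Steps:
(G + 32*(49 + 19)) + C(P(-9, 0)) = (-14073 + 32*(49 + 19)) + 1/(-13 + (5 + 0)) = (-14073 + 32*68) + 1/(-13 + 5) = (-14073 + 2176) + 1/(-8) = -11897 - ⅛ = -95177/8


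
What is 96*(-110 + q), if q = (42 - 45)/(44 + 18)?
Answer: -327504/31 ≈ -10565.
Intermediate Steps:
q = -3/62 ≈ -0.048387
96*(-110 + q) = 96*(-110 - 3/62) = 96*(-6823/62) = -327504/31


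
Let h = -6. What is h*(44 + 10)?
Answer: -324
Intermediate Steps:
h*(44 + 10) = -6*(44 + 10) = -6*54 = -324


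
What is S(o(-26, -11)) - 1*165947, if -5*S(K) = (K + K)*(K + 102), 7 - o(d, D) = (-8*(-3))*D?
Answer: -1031901/5 ≈ -2.0638e+5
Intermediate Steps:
o(d, D) = 7 - 24*D (o(d, D) = 7 - (-8*(-3))*D = 7 - 24*D)
S(K) = -2*K*(102 + K)/5 (S(K) = -(K + K)*(K + 102)/5 = -2*K*(102 + K)/5)
S(o(-26, -11)) - 1*165947 = -2*(7 - 24*(-11))*(102 + (7 - 24*(-11)))/5 - 1*165947 = -2*(7 + 264)*(102 + (7 + 264))/5 - 165947 = -⅖*271*(102 + 271) - 165947 = -⅖*271*373 - 165947 = -202166/5 - 165947 = -1031901/5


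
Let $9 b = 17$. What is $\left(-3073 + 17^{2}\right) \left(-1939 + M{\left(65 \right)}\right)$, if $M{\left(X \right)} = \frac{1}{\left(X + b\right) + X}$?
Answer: $\frac{6407609856}{1187} \approx 5.3982 \cdot 10^{6}$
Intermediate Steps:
$b = \frac{17}{9}$ ($b = \frac{1}{9} \cdot 17 = \frac{17}{9} \approx 1.8889$)
$M{\left(X \right)} = \frac{1}{\frac{17}{9} + 2 X}$ ($M{\left(X \right)} = \frac{1}{\left(X + \frac{17}{9}\right) + X} = \frac{1}{\left(\frac{17}{9} + X\right) + X} = \frac{1}{\frac{17}{9} + 2 X}$)
$\left(-3073 + 17^{2}\right) \left(-1939 + M{\left(65 \right)}\right) = \left(-3073 + 17^{2}\right) \left(-1939 + \frac{9}{17 + 18 \cdot 65}\right) = \left(-3073 + 289\right) \left(-1939 + \frac{9}{17 + 1170}\right) = - 2784 \left(-1939 + \frac{9}{1187}\right) = \left(-2784\right) \left(- \frac{2301584}{1187}\right) = \frac{6407609856}{1187}$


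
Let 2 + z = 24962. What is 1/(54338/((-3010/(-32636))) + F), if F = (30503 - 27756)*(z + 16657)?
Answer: 1505/172941145479 ≈ 8.7024e-9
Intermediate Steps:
z = 24960 (z = -2 + 24962 = 24960)
F = 114321899 (F = (30503 - 27756)*(24960 + 16657) = 2747*41617 = 114321899)
1/(54338/((-3010/(-32636))) + F) = 1/(54338/((-3010/(-32636))) + 114321899) = 1/(54338/((-3010*(-1/32636))) + 114321899) = 1/(54338/(1505/16318) + 114321899) = 1/(54338*(16318/1505) + 114321899) = 1/(886687484/1505 + 114321899) = 1/(172941145479/1505) = 1505/172941145479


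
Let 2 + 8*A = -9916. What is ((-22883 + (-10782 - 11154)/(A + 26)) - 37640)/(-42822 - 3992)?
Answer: 293751421/227281970 ≈ 1.2925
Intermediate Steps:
A = -4959/4 (A = -1/4 + (1/8)*(-9916) = -1/4 - 2479/2 = -4959/4 ≈ -1239.8)
((-22883 + (-10782 - 11154)/(A + 26)) - 37640)/(-42822 - 3992) = ((-22883 + (-10782 - 11154)/(-4959/4 + 26)) - 37640)/(-42822 - 3992) = ((-22883 - 21936/(-4855/4)) - 37640)/(-46814) = ((-22883 - 21936*(-4/4855)) - 37640)*(-1/46814) = ((-22883 + 87744/4855) - 37640)*(-1/46814) = (-111009221/4855 - 37640)*(-1/46814) = -293751421/4855*(-1/46814) = 293751421/227281970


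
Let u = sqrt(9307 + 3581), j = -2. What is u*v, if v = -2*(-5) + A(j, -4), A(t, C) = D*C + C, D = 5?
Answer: -84*sqrt(358) ≈ -1589.4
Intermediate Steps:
u = 6*sqrt(358) (u = sqrt(12888) = 6*sqrt(358) ≈ 113.53)
A(t, C) = 6*C (A(t, C) = 5*C + C = 6*C)
v = -14 (v = -2*(-5) + 6*(-4) = 10 - 24 = -14)
u*v = (6*sqrt(358))*(-14) = -84*sqrt(358)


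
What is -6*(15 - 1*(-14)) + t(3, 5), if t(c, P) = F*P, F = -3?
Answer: -189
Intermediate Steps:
t(c, P) = -3*P
-6*(15 - 1*(-14)) + t(3, 5) = -6*(15 - 1*(-14)) - 3*5 = -6*(15 + 14) - 15 = -6*29 - 15 = -174 - 15 = -189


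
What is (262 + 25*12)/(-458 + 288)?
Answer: -281/85 ≈ -3.3059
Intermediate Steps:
(262 + 25*12)/(-458 + 288) = (262 + 300)/(-170) = 562*(-1/170) = -281/85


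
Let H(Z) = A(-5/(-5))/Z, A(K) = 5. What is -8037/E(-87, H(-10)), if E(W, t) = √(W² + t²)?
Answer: -16074*√30277/30277 ≈ -92.378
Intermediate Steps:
H(Z) = 5/Z
-8037/E(-87, H(-10)) = -8037/√((-87)² + (5/(-10))²) = -8037/√(7569 + (5*(-⅒))²) = -8037/√(7569 + (-½)²) = -8037/√(7569 + ¼) = -8037*2*√30277/30277 = -16074*√30277/30277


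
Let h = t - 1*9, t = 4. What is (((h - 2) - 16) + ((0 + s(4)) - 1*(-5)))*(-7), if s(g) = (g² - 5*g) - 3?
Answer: 175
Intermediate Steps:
s(g) = -3 + g² - 5*g
h = -5 (h = 4 - 1*9 = 4 - 9 = -5)
(((h - 2) - 16) + ((0 + s(4)) - 1*(-5)))*(-7) = (((-5 - 2) - 16) + ((0 + (-3 + 4² - 5*4)) - 1*(-5)))*(-7) = ((-7 - 16) + ((0 + (-3 + 16 - 20)) + 5))*(-7) = (-23 + ((0 - 7) + 5))*(-7) = (-23 + (-7 + 5))*(-7) = (-23 - 2)*(-7) = -25*(-7) = 175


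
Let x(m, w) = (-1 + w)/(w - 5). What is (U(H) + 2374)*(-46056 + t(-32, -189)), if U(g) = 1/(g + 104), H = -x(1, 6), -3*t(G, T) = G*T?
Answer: -3766072648/33 ≈ -1.1412e+8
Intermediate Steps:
t(G, T) = -G*T/3
x(m, w) = (-1 + w)/(-5 + w)
H = -5 (H = -(-1 + 6)/(-5 + 6) = -5/1 = -5 ≈ -5.0000)
U(g) = 1/(104 + g)
(U(H) + 2374)*(-46056 + t(-32, -189)) = (1/(104 - 5) + 2374)*(-46056 - ⅓*(-32)*(-189)) = (1/99 + 2374)*(-46056 - 2016) = (1/99 + 2374)*(-48072) = (235027/99)*(-48072) = -3766072648/33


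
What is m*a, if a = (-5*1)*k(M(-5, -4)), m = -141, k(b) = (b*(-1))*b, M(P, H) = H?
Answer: -11280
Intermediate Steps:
k(b) = -b**2 (k(b) = (-b)*b = -b**2)
a = 80 (a = (-5*1)*(-1*(-4)**2) = -(-5)*16 = -5*(-16) = 80)
m*a = -141*80 = -11280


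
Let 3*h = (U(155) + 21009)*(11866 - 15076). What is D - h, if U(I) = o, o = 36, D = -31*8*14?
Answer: 22514678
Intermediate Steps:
D = -3472 (D = -248*14 = -3472)
U(I) = 36
h = -22518150 (h = ((36 + 21009)*(11866 - 15076))/3 = (21045*(-3210))/3 = (1/3)*(-67554450) = -22518150)
D - h = -3472 - 1*(-22518150) = -3472 + 22518150 = 22514678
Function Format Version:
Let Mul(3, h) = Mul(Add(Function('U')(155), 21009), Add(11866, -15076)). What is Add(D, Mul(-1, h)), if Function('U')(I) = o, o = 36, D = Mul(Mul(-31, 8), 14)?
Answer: 22514678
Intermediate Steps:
D = -3472 (D = Mul(-248, 14) = -3472)
Function('U')(I) = 36
h = -22518150 (h = Mul(Rational(1, 3), Mul(Add(36, 21009), Add(11866, -15076))) = Mul(Rational(1, 3), Mul(21045, -3210)) = Mul(Rational(1, 3), -67554450) = -22518150)
Add(D, Mul(-1, h)) = Add(-3472, Mul(-1, -22518150)) = Add(-3472, 22518150) = 22514678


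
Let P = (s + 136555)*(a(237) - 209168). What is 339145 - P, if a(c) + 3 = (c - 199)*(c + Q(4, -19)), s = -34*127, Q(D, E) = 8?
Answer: 26429358202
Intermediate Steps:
s = -4318
a(c) = -3 + (-199 + c)*(8 + c) (a(c) = -3 + (c - 199)*(c + 8) = -3 + (-199 + c)*(8 + c))
P = -26429019057 (P = (-4318 + 136555)*((-1595 + 237**2 - 191*237) - 209168) = 132237*((-1595 + 56169 - 45267) - 209168) = 132237*(9307 - 209168) = 132237*(-199861) = -26429019057)
339145 - P = 339145 - 1*(-26429019057) = 339145 + 26429019057 = 26429358202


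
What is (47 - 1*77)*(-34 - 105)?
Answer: 4170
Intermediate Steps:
(47 - 1*77)*(-34 - 105) = (47 - 77)*(-139) = -30*(-139) = 4170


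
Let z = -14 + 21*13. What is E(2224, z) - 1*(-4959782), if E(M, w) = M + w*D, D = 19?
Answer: 4966927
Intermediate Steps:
z = 259 (z = -14 + 273 = 259)
E(M, w) = M + 19*w (E(M, w) = M + w*19 = M + 19*w)
E(2224, z) - 1*(-4959782) = (2224 + 19*259) - 1*(-4959782) = (2224 + 4921) + 4959782 = 7145 + 4959782 = 4966927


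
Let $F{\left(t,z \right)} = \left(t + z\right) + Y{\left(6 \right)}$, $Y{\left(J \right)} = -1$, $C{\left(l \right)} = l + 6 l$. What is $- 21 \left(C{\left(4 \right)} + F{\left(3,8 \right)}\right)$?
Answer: $-798$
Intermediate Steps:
$C{\left(l \right)} = 7 l$
$F{\left(t,z \right)} = -1 + t + z$ ($F{\left(t,z \right)} = \left(t + z\right) - 1 = -1 + t + z$)
$- 21 \left(C{\left(4 \right)} + F{\left(3,8 \right)}\right) = - 21 \left(7 \cdot 4 + \left(-1 + 3 + 8\right)\right) = - 21 \left(28 + 10\right) = \left(-21\right) 38 = -798$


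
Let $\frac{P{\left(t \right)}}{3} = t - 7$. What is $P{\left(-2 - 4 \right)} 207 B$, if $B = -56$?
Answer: $452088$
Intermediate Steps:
$P{\left(t \right)} = -21 + 3 t$ ($P{\left(t \right)} = 3 \left(t - 7\right) = 3 \left(-7 + t\right) = -21 + 3 t$)
$P{\left(-2 - 4 \right)} 207 B = \left(-21 + 3 \left(-2 - 4\right)\right) 207 \left(-56\right) = \left(-21 + 3 \left(-6\right)\right) 207 \left(-56\right) = \left(-21 - 18\right) 207 \left(-56\right) = \left(-39\right) 207 \left(-56\right) = \left(-8073\right) \left(-56\right) = 452088$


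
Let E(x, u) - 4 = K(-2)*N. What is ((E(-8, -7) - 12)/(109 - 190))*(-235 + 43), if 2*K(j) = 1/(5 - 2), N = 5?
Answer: -1376/81 ≈ -16.988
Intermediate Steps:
K(j) = 1/6 (K(j) = 1/(2*(5 - 2)) = (1/2)/3 = (1/2)*(1/3) = 1/6)
E(x, u) = 29/6 (E(x, u) = 4 + (1/6)*5 = 4 + 5/6 = 29/6)
((E(-8, -7) - 12)/(109 - 190))*(-235 + 43) = ((29/6 - 12)/(109 - 190))*(-235 + 43) = -43/6/(-81)*(-192) = -43/6*(-1/81)*(-192) = (43/486)*(-192) = -1376/81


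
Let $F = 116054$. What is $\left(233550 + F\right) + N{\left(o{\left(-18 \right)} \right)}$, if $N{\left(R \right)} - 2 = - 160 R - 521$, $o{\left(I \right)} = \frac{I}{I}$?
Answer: $348925$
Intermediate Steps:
$o{\left(I \right)} = 1$
$N{\left(R \right)} = -519 - 160 R$ ($N{\left(R \right)} = 2 - \left(521 + 160 R\right) = -519 - 160 R$)
$\left(233550 + F\right) + N{\left(o{\left(-18 \right)} \right)} = \left(233550 + 116054\right) - 679 = 349604 - 679 = 348925$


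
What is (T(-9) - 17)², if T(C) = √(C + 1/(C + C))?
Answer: (102 - I*√326)²/36 ≈ 279.94 - 102.31*I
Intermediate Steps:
T(C) = √(C + 1/(2*C))
(T(-9) - 17)² = (√(2/(-9) + 4*(-9))/2 - 17)² = (√(2*(-⅑) - 36)/2 - 17)² = (√(-2/9 - 36)/2 - 17)² = (√(-326/9)/2 - 17)² = ((I*√326/3)/2 - 17)² = (I*√326/6 - 17)² = (-17 + I*√326/6)²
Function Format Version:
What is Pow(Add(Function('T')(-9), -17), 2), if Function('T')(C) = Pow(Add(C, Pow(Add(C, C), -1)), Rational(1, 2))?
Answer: Mul(Rational(1, 36), Pow(Add(102, Mul(-1, I, Pow(326, Rational(1, 2)))), 2)) ≈ Add(279.94, Mul(-102.31, I))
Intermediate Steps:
Function('T')(C) = Pow(Add(C, Mul(Rational(1, 2), Pow(C, -1))), Rational(1, 2)) (Function('T')(C) = Pow(Add(C, Pow(Mul(2, C), -1)), Rational(1, 2)) = Pow(Add(C, Mul(Rational(1, 2), Pow(C, -1))), Rational(1, 2)))
Pow(Add(Function('T')(-9), -17), 2) = Pow(Add(Mul(Rational(1, 2), Pow(Add(Mul(2, Pow(-9, -1)), Mul(4, -9)), Rational(1, 2))), -17), 2) = Pow(Add(Mul(Rational(1, 2), Pow(Add(Mul(2, Rational(-1, 9)), -36), Rational(1, 2))), -17), 2) = Pow(Add(Mul(Rational(1, 2), Pow(Add(Rational(-2, 9), -36), Rational(1, 2))), -17), 2) = Pow(Add(Mul(Rational(1, 2), Pow(Rational(-326, 9), Rational(1, 2))), -17), 2) = Pow(Add(Mul(Rational(1, 2), Mul(Rational(1, 3), I, Pow(326, Rational(1, 2)))), -17), 2) = Pow(Add(Mul(Rational(1, 6), I, Pow(326, Rational(1, 2))), -17), 2) = Pow(Add(-17, Mul(Rational(1, 6), I, Pow(326, Rational(1, 2)))), 2)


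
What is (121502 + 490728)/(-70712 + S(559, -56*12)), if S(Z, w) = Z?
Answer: -612230/70153 ≈ -8.7271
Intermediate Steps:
(121502 + 490728)/(-70712 + S(559, -56*12)) = (121502 + 490728)/(-70712 + 559) = 612230/(-70153) = 612230*(-1/70153) = -612230/70153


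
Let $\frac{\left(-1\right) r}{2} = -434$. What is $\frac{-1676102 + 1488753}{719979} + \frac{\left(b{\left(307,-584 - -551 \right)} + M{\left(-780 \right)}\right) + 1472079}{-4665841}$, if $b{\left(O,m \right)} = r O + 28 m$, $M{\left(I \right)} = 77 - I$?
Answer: $- \frac{2125815497261}{3359307537339} \approx -0.63281$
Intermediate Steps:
$r = 868$ ($r = \left(-2\right) \left(-434\right) = 868$)
$b{\left(O,m \right)} = 28 m + 868 O$ ($b{\left(O,m \right)} = 868 O + 28 m = 28 m + 868 O$)
$\frac{-1676102 + 1488753}{719979} + \frac{\left(b{\left(307,-584 - -551 \right)} + M{\left(-780 \right)}\right) + 1472079}{-4665841} = \frac{-1676102 + 1488753}{719979} + \frac{\left(\left(28 \left(-584 - -551\right) + 868 \cdot 307\right) + \left(77 - -780\right)\right) + 1472079}{-4665841} = \left(-187349\right) \frac{1}{719979} + \left(\left(\left(28 \left(-584 + 551\right) + 266476\right) + \left(77 + 780\right)\right) + 1472079\right) \left(- \frac{1}{4665841}\right) = - \frac{187349}{719979} + \left(\left(\left(28 \left(-33\right) + 266476\right) + 857\right) + 1472079\right) \left(- \frac{1}{4665841}\right) = - \frac{187349}{719979} + \left(\left(\left(-924 + 266476\right) + 857\right) + 1472079\right) \left(- \frac{1}{4665841}\right) = - \frac{187349}{719979} + \left(\left(265552 + 857\right) + 1472079\right) \left(- \frac{1}{4665841}\right) = - \frac{187349}{719979} + \left(266409 + 1472079\right) \left(- \frac{1}{4665841}\right) = - \frac{187349}{719979} + 1738488 \left(- \frac{1}{4665841}\right) = - \frac{187349}{719979} - \frac{1738488}{4665841} = - \frac{2125815497261}{3359307537339}$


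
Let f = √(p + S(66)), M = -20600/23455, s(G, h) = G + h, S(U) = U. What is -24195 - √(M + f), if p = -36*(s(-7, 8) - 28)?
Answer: -24195 - √(-19326920 + 22005481*√1038)/4691 ≈ -24201.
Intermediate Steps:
p = 972 (p = -36*((-7 + 8) - 28) = -36*(1 - 28) = -36*(-27) = 972)
M = -4120/4691 (M = -20600*1/23455 = -4120/4691 ≈ -0.87828)
f = √1038 (f = √(972 + 66) = √1038 ≈ 32.218)
-24195 - √(M + f) = -24195 - √(-4120/4691 + √1038)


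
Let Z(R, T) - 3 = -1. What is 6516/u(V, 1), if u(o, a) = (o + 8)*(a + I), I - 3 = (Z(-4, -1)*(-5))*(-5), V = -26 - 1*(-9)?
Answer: -362/27 ≈ -13.407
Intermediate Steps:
V = -17 (V = -26 + 9 = -17)
Z(R, T) = 2 (Z(R, T) = 3 - 1 = 2)
I = 53 (I = 3 + (2*(-5))*(-5) = 3 - 10*(-5) = 3 + 50 = 53)
u(o, a) = (8 + o)*(53 + a) (u(o, a) = (o + 8)*(a + 53) = (8 + o)*(53 + a))
6516/u(V, 1) = 6516/(424 + 8*1 + 53*(-17) + 1*(-17)) = 6516/(424 + 8 - 901 - 17) = 6516/(-486) = 6516*(-1/486) = -362/27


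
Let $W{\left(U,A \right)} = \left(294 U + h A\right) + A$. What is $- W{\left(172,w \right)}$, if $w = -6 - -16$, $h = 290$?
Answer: $-53478$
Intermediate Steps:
$w = 10$ ($w = -6 + 16 = 10$)
$W{\left(U,A \right)} = 291 A + 294 U$ ($W{\left(U,A \right)} = \left(294 U + 290 A\right) + A = \left(290 A + 294 U\right) + A = 291 A + 294 U$)
$- W{\left(172,w \right)} = - (291 \cdot 10 + 294 \cdot 172) = - (2910 + 50568) = \left(-1\right) 53478 = -53478$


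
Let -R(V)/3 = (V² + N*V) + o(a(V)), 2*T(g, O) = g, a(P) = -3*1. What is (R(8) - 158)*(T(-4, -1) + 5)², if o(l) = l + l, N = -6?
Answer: -1692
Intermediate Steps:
a(P) = -3
T(g, O) = g/2
o(l) = 2*l
R(V) = 18 - 3*V² + 18*V (R(V) = -3*((V² - 6*V) + 2*(-3)) = -3*((V² - 6*V) - 6) = -3*(-6 + V² - 6*V) = 18 - 3*V² + 18*V)
(R(8) - 158)*(T(-4, -1) + 5)² = ((18 - 3*8² + 18*8) - 158)*((½)*(-4) + 5)² = ((18 - 3*64 + 144) - 158)*(-2 + 5)² = ((18 - 192 + 144) - 158)*3² = (-30 - 158)*9 = -188*9 = -1692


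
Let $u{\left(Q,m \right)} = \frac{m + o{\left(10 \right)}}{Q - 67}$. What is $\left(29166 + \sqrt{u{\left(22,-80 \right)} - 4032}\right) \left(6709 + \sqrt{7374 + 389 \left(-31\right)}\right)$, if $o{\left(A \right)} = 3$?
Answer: $\frac{\left(6709 + i \sqrt{4685}\right) \left(437490 + i \sqrt{906815}\right)}{15} \approx 1.9567 \cdot 10^{8} + 2.4222 \cdot 10^{6} i$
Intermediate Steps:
$u{\left(Q,m \right)} = \frac{3 + m}{-67 + Q}$ ($u{\left(Q,m \right)} = \frac{m + 3}{Q - 67} = \frac{3 + m}{-67 + Q}$)
$\left(29166 + \sqrt{u{\left(22,-80 \right)} - 4032}\right) \left(6709 + \sqrt{7374 + 389 \left(-31\right)}\right) = \left(29166 + \sqrt{\frac{3 - 80}{-67 + 22} - 4032}\right) \left(6709 + \sqrt{7374 + 389 \left(-31\right)}\right) = \left(29166 + \sqrt{\frac{1}{-45} \left(-77\right) - 4032}\right) \left(6709 + \sqrt{7374 - 12059}\right) = \left(29166 + \sqrt{\left(- \frac{1}{45}\right) \left(-77\right) - 4032}\right) \left(6709 + \sqrt{-4685}\right) = \left(29166 + \sqrt{\frac{77}{45} - 4032}\right) \left(6709 + i \sqrt{4685}\right) = \left(29166 + \sqrt{- \frac{181363}{45}}\right) \left(6709 + i \sqrt{4685}\right) = \left(29166 + \frac{i \sqrt{906815}}{15}\right) \left(6709 + i \sqrt{4685}\right) = \left(6709 + i \sqrt{4685}\right) \left(29166 + \frac{i \sqrt{906815}}{15}\right)$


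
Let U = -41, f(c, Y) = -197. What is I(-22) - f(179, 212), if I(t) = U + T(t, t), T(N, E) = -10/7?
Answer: 1082/7 ≈ 154.57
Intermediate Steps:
T(N, E) = -10/7 (T(N, E) = -10*1/7 = -10/7)
I(t) = -297/7 (I(t) = -41 - 10/7 = -297/7)
I(-22) - f(179, 212) = -297/7 - 1*(-197) = -297/7 + 197 = 1082/7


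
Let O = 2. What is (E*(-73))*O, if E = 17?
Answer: -2482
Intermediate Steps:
(E*(-73))*O = (17*(-73))*2 = -1241*2 = -2482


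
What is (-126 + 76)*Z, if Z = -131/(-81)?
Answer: -6550/81 ≈ -80.864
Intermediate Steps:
Z = 131/81 (Z = -131*(-1/81) = 131/81 ≈ 1.6173)
(-126 + 76)*Z = (-126 + 76)*(131/81) = -50*131/81 = -6550/81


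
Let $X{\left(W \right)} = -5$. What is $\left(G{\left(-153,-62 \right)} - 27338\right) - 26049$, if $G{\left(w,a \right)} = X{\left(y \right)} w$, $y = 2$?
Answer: $-52622$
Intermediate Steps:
$G{\left(w,a \right)} = - 5 w$
$\left(G{\left(-153,-62 \right)} - 27338\right) - 26049 = \left(\left(-5\right) \left(-153\right) - 27338\right) - 26049 = \left(765 - 27338\right) - 26049 = -26573 - 26049 = -52622$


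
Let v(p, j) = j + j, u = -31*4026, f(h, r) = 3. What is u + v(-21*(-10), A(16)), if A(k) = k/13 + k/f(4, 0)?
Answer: -4866922/39 ≈ -1.2479e+5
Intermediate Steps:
u = -124806
A(k) = 16*k/39 (A(k) = k/13 + k/3 = 16*k/39)
v(p, j) = 2*j
u + v(-21*(-10), A(16)) = -124806 + 2*((16/39)*16) = -124806 + 2*(256/39) = -124806 + 512/39 = -4866922/39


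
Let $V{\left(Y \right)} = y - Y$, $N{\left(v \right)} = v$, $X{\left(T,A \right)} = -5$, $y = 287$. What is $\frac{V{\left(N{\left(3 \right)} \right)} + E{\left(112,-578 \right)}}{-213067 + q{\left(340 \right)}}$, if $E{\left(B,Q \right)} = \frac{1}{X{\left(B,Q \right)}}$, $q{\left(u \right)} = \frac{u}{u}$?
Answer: $- \frac{473}{355110} \approx -0.001332$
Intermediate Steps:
$q{\left(u \right)} = 1$
$V{\left(Y \right)} = 287 - Y$
$E{\left(B,Q \right)} = - \frac{1}{5}$ ($E{\left(B,Q \right)} = \frac{1}{-5} = - \frac{1}{5}$)
$\frac{V{\left(N{\left(3 \right)} \right)} + E{\left(112,-578 \right)}}{-213067 + q{\left(340 \right)}} = \frac{\left(287 - 3\right) - \frac{1}{5}}{-213067 + 1} = \frac{\left(287 - 3\right) - \frac{1}{5}}{-213066} = \left(284 - \frac{1}{5}\right) \left(- \frac{1}{213066}\right) = \frac{1419}{5} \left(- \frac{1}{213066}\right) = - \frac{473}{355110}$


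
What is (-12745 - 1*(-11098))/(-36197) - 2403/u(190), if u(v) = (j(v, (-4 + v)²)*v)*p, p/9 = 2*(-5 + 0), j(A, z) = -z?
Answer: 36083866067/793105227600 ≈ 0.045497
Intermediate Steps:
p = -90 (p = 9*(2*(-5 + 0)) = 9*(2*(-5)) = 9*(-10) = -90)
u(v) = 90*v*(-4 + v)² (u(v) = ((-(-4 + v)²)*v)*(-90) = -v*(-4 + v)²*(-90) = 90*v*(-4 + v)²)
(-12745 - 1*(-11098))/(-36197) - 2403/u(190) = (-12745 - 1*(-11098))/(-36197) - 2403*1/(17100*(-4 + 190)²) = (-12745 + 11098)*(-1/36197) - 2403/(90*190*186²) = -1647*(-1/36197) - 2403/(90*190*34596) = 1647/36197 - 2403/591591600 = 1647/36197 - 2403*1/591591600 = 1647/36197 - 89/21910800 = 36083866067/793105227600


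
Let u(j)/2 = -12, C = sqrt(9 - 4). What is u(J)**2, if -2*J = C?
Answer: 576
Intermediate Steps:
C = sqrt(5) ≈ 2.2361
J = -sqrt(5)/2 ≈ -1.1180
u(j) = -24 (u(j) = 2*(-12) = -24)
u(J)**2 = (-24)**2 = 576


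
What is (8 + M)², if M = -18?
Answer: 100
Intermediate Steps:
(8 + M)² = (8 - 18)² = (-10)² = 100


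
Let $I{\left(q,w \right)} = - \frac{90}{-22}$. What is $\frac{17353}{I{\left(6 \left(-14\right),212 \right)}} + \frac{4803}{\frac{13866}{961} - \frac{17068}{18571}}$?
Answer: $\frac{49879793495539}{10849641210} \approx 4597.4$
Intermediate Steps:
$I{\left(q,w \right)} = \frac{45}{11}$ ($I{\left(q,w \right)} = \left(-90\right) \left(- \frac{1}{22}\right) = \frac{45}{11}$)
$\frac{17353}{I{\left(6 \left(-14\right),212 \right)}} + \frac{4803}{\frac{13866}{961} - \frac{17068}{18571}} = \frac{17353}{\frac{45}{11}} + \frac{4803}{\frac{13866}{961} - \frac{17068}{18571}} = 17353 \cdot \frac{11}{45} + \frac{4803}{13866 \cdot \frac{1}{961} - \frac{17068}{18571}} = \frac{190883}{45} + \frac{4803}{\frac{13866}{961} - \frac{17068}{18571}} = \frac{190883}{45} + \frac{4803}{\frac{241103138}{17846731}} = \frac{190883}{45} + 4803 \cdot \frac{17846731}{241103138} = \frac{190883}{45} + \frac{85717848993}{241103138} = \frac{49879793495539}{10849641210}$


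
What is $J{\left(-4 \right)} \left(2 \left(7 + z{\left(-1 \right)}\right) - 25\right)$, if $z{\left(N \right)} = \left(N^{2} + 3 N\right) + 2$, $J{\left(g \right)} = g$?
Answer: $44$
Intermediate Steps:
$z{\left(N \right)} = 2 + N^{2} + 3 N$
$J{\left(-4 \right)} \left(2 \left(7 + z{\left(-1 \right)}\right) - 25\right) = - 4 \left(2 \left(7 + \left(2 + \left(-1\right)^{2} + 3 \left(-1\right)\right)\right) - 25\right) = - 4 \left(2 \left(7 + \left(2 + 1 - 3\right)\right) - 25\right) = - 4 \left(2 \left(7 + 0\right) - 25\right) = - 4 \left(2 \cdot 7 - 25\right) = - 4 \left(14 - 25\right) = \left(-4\right) \left(-11\right) = 44$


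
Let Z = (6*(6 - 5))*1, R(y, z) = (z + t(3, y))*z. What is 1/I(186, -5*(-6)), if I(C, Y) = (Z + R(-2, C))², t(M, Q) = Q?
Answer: 1/1171692900 ≈ 8.5347e-10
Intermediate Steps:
R(y, z) = z*(y + z) (R(y, z) = (z + y)*z = (y + z)*z = z*(y + z))
Z = 6 (Z = (6*1)*1 = 6*1 = 6)
I(C, Y) = (6 + C*(-2 + C))²
1/I(186, -5*(-6)) = 1/((6 + 186*(-2 + 186))²) = 1/((6 + 186*184)²) = 1/((6 + 34224)²) = 1/(34230²) = 1/1171692900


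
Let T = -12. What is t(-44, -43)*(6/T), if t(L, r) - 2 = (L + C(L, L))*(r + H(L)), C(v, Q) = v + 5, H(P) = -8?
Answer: -4235/2 ≈ -2117.5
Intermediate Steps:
C(v, Q) = 5 + v
t(L, r) = 2 + (-8 + r)*(5 + 2*L) (t(L, r) = 2 + (L + (5 + L))*(r - 8) = 2 + (5 + 2*L)*(-8 + r) = 2 + (-8 + r)*(5 + 2*L))
t(-44, -43)*(6/T) = (-38 - 16*(-44) - 44*(-43) - 43*(5 - 44))*(6/(-12)) = (-38 + 704 + 1892 - 43*(-39))*(6*(-1/12)) = (-38 + 704 + 1892 + 1677)*(-1/2) = 4235*(-1/2) = -4235/2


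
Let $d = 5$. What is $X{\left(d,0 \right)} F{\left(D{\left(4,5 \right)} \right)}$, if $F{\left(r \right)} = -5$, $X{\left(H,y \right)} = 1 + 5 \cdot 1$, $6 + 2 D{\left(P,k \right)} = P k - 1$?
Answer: $-30$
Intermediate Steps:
$D{\left(P,k \right)} = - \frac{7}{2} + \frac{P k}{2}$ ($D{\left(P,k \right)} = -3 + \frac{P k - 1}{2} = -3 + \frac{-1 + P k}{2} = -3 + \left(- \frac{1}{2} + \frac{P k}{2}\right) = - \frac{7}{2} + \frac{P k}{2}$)
$X{\left(H,y \right)} = 6$ ($X{\left(H,y \right)} = 1 + 5 = 6$)
$X{\left(d,0 \right)} F{\left(D{\left(4,5 \right)} \right)} = 6 \left(-5\right) = -30$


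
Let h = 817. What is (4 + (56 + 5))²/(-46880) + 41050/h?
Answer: 384194435/7660192 ≈ 50.155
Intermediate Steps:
(4 + (56 + 5))²/(-46880) + 41050/h = (4 + (56 + 5))²/(-46880) + 41050/817 = (4 + 61)²*(-1/46880) + 41050*(1/817) = 65²*(-1/46880) + 41050/817 = 4225*(-1/46880) + 41050/817 = -845/9376 + 41050/817 = 384194435/7660192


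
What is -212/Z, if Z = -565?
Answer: 212/565 ≈ 0.37522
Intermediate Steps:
-212/Z = -212/(-565) = -212*(-1/565) = 212/565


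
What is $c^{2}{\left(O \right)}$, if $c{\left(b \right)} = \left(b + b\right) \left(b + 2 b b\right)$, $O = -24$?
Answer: $2931572736$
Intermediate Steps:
$c{\left(b \right)} = 2 b \left(b + 2 b^{2}\right)$
$c^{2}{\left(O \right)} = \left(\left(-24\right)^{2} \left(2 + 4 \left(-24\right)\right)\right)^{2} = \left(576 \left(2 - 96\right)\right)^{2} = \left(576 \left(-94\right)\right)^{2} = \left(-54144\right)^{2} = 2931572736$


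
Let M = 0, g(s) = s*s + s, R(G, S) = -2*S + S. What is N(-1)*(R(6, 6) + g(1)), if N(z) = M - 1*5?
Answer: 20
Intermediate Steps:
R(G, S) = -S
g(s) = s + s**2 (g(s) = s**2 + s = s + s**2)
N(z) = -5 (N(z) = 0 - 1*5 = 0 - 5 = -5)
N(-1)*(R(6, 6) + g(1)) = -5*(-1*6 + 1*(1 + 1)) = -5*(-6 + 1*2) = -5*(-6 + 2) = -5*(-4) = 20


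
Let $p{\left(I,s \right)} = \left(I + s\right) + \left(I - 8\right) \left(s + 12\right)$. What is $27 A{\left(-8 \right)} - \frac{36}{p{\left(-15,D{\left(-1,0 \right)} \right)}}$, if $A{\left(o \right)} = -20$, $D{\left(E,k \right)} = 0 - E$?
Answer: $- \frac{168984}{313} \approx -539.88$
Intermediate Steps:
$D{\left(E,k \right)} = - E$
$p{\left(I,s \right)} = I + s + \left(-8 + I\right) \left(12 + s\right)$ ($p{\left(I,s \right)} = \left(I + s\right) + \left(-8 + I\right) \left(12 + s\right) = I + s + \left(-8 + I\right) \left(12 + s\right)$)
$27 A{\left(-8 \right)} - \frac{36}{p{\left(-15,D{\left(-1,0 \right)} \right)}} = 27 \left(-20\right) - \frac{36}{-96 - 7 \left(\left(-1\right) \left(-1\right)\right) + 13 \left(-15\right) - 15 \left(\left(-1\right) \left(-1\right)\right)} = -540 - \frac{36}{-96 - 7 - 195 - 15} = -540 - \frac{36}{-313} = -540 - - \frac{36}{313} = -540 + \frac{36}{313} = - \frac{168984}{313}$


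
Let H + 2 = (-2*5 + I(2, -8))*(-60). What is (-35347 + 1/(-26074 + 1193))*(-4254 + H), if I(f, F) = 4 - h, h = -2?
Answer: 3531946331328/24881 ≈ 1.4195e+8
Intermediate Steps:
I(f, F) = 6 (I(f, F) = 4 - 1*(-2) = 4 + 2 = 6)
H = 238 (H = -2 + (-2*5 + 6)*(-60) = -2 + (-10 + 6)*(-60) = -2 - 4*(-60) = -2 + 240 = 238)
(-35347 + 1/(-26074 + 1193))*(-4254 + H) = (-35347 + 1/(-26074 + 1193))*(-4254 + 238) = (-35347 + 1/(-24881))*(-4016) = (-35347 - 1/24881)*(-4016) = -879468708/24881*(-4016) = 3531946331328/24881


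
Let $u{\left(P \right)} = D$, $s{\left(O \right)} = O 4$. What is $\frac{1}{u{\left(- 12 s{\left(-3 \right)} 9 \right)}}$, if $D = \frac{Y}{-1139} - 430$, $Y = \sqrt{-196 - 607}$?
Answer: $- \frac{557848030}{239874653703} + \frac{1139 i \sqrt{803}}{239874653703} \approx -0.0023256 + 1.3455 \cdot 10^{-7} i$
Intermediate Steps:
$s{\left(O \right)} = 4 O$
$Y = i \sqrt{803}$ ($Y = \sqrt{-803} = i \sqrt{803} \approx 28.337 i$)
$D = -430 - \frac{i \sqrt{803}}{1139}$ ($D = \frac{i \sqrt{803}}{-1139} - 430 = i \sqrt{803} \left(- \frac{1}{1139}\right) - 430 = - \frac{i \sqrt{803}}{1139} - 430 = -430 - \frac{i \sqrt{803}}{1139} \approx -430.0 - 0.024879 i$)
$u{\left(P \right)} = -430 - \frac{i \sqrt{803}}{1139}$
$\frac{1}{u{\left(- 12 s{\left(-3 \right)} 9 \right)}} = \frac{1}{-430 - \frac{i \sqrt{803}}{1139}}$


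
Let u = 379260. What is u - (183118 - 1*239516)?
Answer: 435658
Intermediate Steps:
u - (183118 - 1*239516) = 379260 - (183118 - 1*239516) = 379260 - (183118 - 239516) = 379260 - 1*(-56398) = 379260 + 56398 = 435658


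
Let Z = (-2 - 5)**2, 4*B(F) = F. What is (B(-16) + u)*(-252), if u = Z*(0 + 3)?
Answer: -36036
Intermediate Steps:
B(F) = F/4
Z = 49 (Z = (-7)**2 = 49)
u = 147 (u = 49*(0 + 3) = 49*3 = 147)
(B(-16) + u)*(-252) = ((1/4)*(-16) + 147)*(-252) = (-4 + 147)*(-252) = 143*(-252) = -36036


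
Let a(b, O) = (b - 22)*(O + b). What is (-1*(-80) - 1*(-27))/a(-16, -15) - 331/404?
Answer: -173345/237956 ≈ -0.72847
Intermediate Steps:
a(b, O) = (-22 + b)*(O + b)
(-1*(-80) - 1*(-27))/a(-16, -15) - 331/404 = (-1*(-80) - 1*(-27))/((-16)² - 22*(-15) - 22*(-16) - 15*(-16)) - 331/404 = (80 + 27)/(256 + 330 + 352 + 240) - 331*1/404 = 107/1178 - 331/404 = -173345/237956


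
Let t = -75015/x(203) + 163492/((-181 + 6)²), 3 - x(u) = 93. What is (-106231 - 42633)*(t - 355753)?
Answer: 231148495092416/4375 ≈ 5.2834e+10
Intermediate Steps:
x(u) = -90 (x(u) = 3 - 1*93 = 3 - 93 = -90)
t = 7339837/8750 (t = -75015/(-90) + 163492/((-181 + 6)²) = -75015*(-1/90) + 163492/((-175)²) = 1667/2 + 163492/30625 = 1667/2 + 163492*(1/30625) = 1667/2 + 23356/4375 = 7339837/8750 ≈ 838.84)
(-106231 - 42633)*(t - 355753) = (-106231 - 42633)*(7339837/8750 - 355753) = -148864*(-3105498913/8750) = 231148495092416/4375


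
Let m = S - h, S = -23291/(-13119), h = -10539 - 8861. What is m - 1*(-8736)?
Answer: 369139475/13119 ≈ 28138.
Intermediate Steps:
h = -19400
S = 23291/13119 (S = -23291*(-1/13119) = 23291/13119 ≈ 1.7754)
m = 254531891/13119 (m = 23291/13119 - 1*(-19400) = 23291/13119 + 19400 = 254531891/13119 ≈ 19402.)
m - 1*(-8736) = 254531891/13119 - 1*(-8736) = 254531891/13119 + 8736 = 369139475/13119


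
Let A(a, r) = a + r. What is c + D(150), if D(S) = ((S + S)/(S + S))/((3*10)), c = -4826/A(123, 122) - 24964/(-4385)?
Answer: -18012023/1289190 ≈ -13.972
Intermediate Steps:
c = -3009166/214865 (c = -4826/(123 + 122) - 24964/(-4385) = -4826/245 - 24964*(-1/4385) = -4826*1/245 + 24964/4385 = -4826/245 + 24964/4385 = -3009166/214865 ≈ -14.005)
D(S) = 1/30 (D(S) = ((2*S)/((2*S)))/30 = ((2*S)*(1/(2*S)))*(1/30) = 1*(1/30) = 1/30)
c + D(150) = -3009166/214865 + 1/30 = -18012023/1289190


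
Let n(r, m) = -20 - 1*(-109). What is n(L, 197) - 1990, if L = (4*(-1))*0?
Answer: -1901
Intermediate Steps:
L = 0 (L = -4*0 = 0)
n(r, m) = 89 (n(r, m) = -20 + 109 = 89)
n(L, 197) - 1990 = 89 - 1990 = -1901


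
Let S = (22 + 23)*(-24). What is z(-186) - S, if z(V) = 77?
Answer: 1157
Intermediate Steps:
S = -1080 (S = 45*(-24) = -1080)
z(-186) - S = 77 - 1*(-1080) = 77 + 1080 = 1157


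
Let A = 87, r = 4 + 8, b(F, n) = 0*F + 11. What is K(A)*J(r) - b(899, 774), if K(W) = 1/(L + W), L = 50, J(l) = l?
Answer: -1495/137 ≈ -10.912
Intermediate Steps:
b(F, n) = 11 (b(F, n) = 0 + 11 = 11)
r = 12
K(W) = 1/(50 + W)
K(A)*J(r) - b(899, 774) = 12/(50 + 87) - 1*11 = 12/137 - 11 = -1495/137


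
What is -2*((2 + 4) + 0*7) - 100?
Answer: -112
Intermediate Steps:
-2*((2 + 4) + 0*7) - 100 = -2*(6 + 0) - 100 = -2*6 - 100 = -12 - 100 = -112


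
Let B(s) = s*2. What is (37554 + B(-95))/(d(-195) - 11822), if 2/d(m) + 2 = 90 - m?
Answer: -2643503/836406 ≈ -3.1605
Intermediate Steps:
B(s) = 2*s
d(m) = 2/(88 - m) (d(m) = 2/(-2 + (90 - m)) = 2/(88 - m))
(37554 + B(-95))/(d(-195) - 11822) = (37554 + 2*(-95))/(-2/(-88 - 195) - 11822) = (37554 - 190)/(-2/(-283) - 11822) = 37364/(-2*(-1/283) - 11822) = 37364/(2/283 - 11822) = 37364/(-3345624/283) = 37364*(-283/3345624) = -2643503/836406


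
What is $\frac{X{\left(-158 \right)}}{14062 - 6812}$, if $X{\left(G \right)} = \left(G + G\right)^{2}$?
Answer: $\frac{49928}{3625} \approx 13.773$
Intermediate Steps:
$X{\left(G \right)} = 4 G^{2}$ ($X{\left(G \right)} = \left(2 G\right)^{2} = 4 G^{2}$)
$\frac{X{\left(-158 \right)}}{14062 - 6812} = \frac{4 \left(-158\right)^{2}}{14062 - 6812} = \frac{4 \cdot 24964}{7250} = 99856 \cdot \frac{1}{7250} = \frac{49928}{3625}$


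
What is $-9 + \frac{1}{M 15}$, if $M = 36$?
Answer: $- \frac{4859}{540} \approx -8.9982$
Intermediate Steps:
$-9 + \frac{1}{M 15} = -9 + \frac{1}{36 \cdot 15} = -9 + \frac{1}{36} \cdot \frac{1}{15} = -9 + \frac{1}{540} = - \frac{4859}{540}$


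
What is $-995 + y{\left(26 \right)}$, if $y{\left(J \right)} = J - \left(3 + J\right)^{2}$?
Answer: $-1810$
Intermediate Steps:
$-995 + y{\left(26 \right)} = -995 + \left(26 - \left(3 + 26\right)^{2}\right) = -995 + \left(26 - 29^{2}\right) = -995 + \left(26 - 841\right) = -995 - 815 = -1810$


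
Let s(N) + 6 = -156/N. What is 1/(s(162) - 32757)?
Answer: -27/884627 ≈ -3.0521e-5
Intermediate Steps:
s(N) = -6 - 156/N
1/(s(162) - 32757) = 1/((-6 - 156/162) - 32757) = 1/((-6 - 156*1/162) - 32757) = 1/((-6 - 26/27) - 32757) = 1/(-188/27 - 32757) = 1/(-884627/27) = -27/884627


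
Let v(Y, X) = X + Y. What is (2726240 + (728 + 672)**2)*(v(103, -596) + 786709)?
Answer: 3684396867840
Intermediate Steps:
(2726240 + (728 + 672)**2)*(v(103, -596) + 786709) = (2726240 + (728 + 672)**2)*((-596 + 103) + 786709) = (2726240 + 1400**2)*(-493 + 786709) = (2726240 + 1960000)*786216 = 4686240*786216 = 3684396867840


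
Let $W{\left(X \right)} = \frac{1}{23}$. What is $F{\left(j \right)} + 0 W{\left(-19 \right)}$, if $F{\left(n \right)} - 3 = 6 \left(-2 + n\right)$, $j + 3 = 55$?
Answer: $303$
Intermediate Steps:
$j = 52$ ($j = -3 + 55 = 52$)
$W{\left(X \right)} = \frac{1}{23}$
$F{\left(n \right)} = -9 + 6 n$ ($F{\left(n \right)} = 3 + 6 \left(-2 + n\right) = 3 + \left(-12 + 6 n\right) = -9 + 6 n$)
$F{\left(j \right)} + 0 W{\left(-19 \right)} = \left(-9 + 6 \cdot 52\right) + 0 \cdot \frac{1}{23} = \left(-9 + 312\right) + 0 = 303 + 0 = 303$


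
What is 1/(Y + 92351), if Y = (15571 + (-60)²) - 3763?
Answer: 1/107759 ≈ 9.2800e-6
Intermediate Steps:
Y = 15408 (Y = (15571 + 3600) - 3763 = 19171 - 3763 = 15408)
1/(Y + 92351) = 1/(15408 + 92351) = 1/107759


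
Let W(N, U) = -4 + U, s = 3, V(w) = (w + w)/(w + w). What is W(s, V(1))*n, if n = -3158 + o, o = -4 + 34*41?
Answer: 5304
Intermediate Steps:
o = 1390 (o = -4 + 1394 = 1390)
V(w) = 1 (V(w) = (2*w)/((2*w)) = (2*w)*(1/(2*w)) = 1)
n = -1768 (n = -3158 + 1390 = -1768)
W(s, V(1))*n = (-4 + 1)*(-1768) = -3*(-1768) = 5304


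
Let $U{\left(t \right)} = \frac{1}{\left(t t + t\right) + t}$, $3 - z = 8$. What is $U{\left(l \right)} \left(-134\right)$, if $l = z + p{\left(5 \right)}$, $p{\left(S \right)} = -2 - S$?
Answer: $- \frac{67}{60} \approx -1.1167$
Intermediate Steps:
$z = -5$ ($z = 3 - 8 = -5$)
$l = -12$ ($l = -5 - 7 = -12$)
$U{\left(t \right)} = \frac{1}{t^{2} + 2 t}$ ($U{\left(t \right)} = \frac{1}{\left(t^{2} + t\right) + t} = \frac{1}{\left(t + t^{2}\right) + t} = \frac{1}{t^{2} + 2 t}$)
$U{\left(l \right)} \left(-134\right) = \frac{1}{\left(-12\right) \left(2 - 12\right)} \left(-134\right) = - \frac{1}{12 \left(-10\right)} \left(-134\right) = \left(- \frac{1}{12}\right) \left(- \frac{1}{10}\right) \left(-134\right) = \frac{1}{120} \left(-134\right) = - \frac{67}{60}$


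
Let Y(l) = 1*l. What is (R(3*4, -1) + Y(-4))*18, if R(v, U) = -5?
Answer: -162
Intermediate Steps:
Y(l) = l
(R(3*4, -1) + Y(-4))*18 = (-5 - 4)*18 = -9*18 = -162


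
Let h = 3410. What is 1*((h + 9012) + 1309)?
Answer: 13731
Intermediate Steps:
1*((h + 9012) + 1309) = 1*((3410 + 9012) + 1309) = 1*(12422 + 1309) = 1*13731 = 13731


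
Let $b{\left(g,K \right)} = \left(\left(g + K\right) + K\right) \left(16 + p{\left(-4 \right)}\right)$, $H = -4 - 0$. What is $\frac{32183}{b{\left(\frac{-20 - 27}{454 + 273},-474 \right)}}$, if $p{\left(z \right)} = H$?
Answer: $- \frac{23397041}{8270916} \approx -2.8288$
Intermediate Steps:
$H = -4$ ($H = -4 + 0 = -4$)
$p{\left(z \right)} = -4$
$b{\left(g,K \right)} = 12 g + 24 K$ ($b{\left(g,K \right)} = \left(\left(g + K\right) + K\right) \left(16 - 4\right) = \left(\left(K + g\right) + K\right) 12 = \left(g + 2 K\right) 12 = 12 g + 24 K$)
$\frac{32183}{b{\left(\frac{-20 - 27}{454 + 273},-474 \right)}} = \frac{32183}{12 \frac{-20 - 27}{454 + 273} + 24 \left(-474\right)} = \frac{32183}{12 \left(- \frac{47}{727}\right) - 11376} = \frac{32183}{- \frac{564}{727} - 11376} = \frac{32183}{- \frac{8270916}{727}} = 32183 \left(- \frac{727}{8270916}\right) = - \frac{23397041}{8270916}$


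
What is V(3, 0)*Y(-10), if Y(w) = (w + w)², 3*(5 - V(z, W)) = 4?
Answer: 4400/3 ≈ 1466.7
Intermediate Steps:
V(z, W) = 11/3 (V(z, W) = 5 - ⅓*4 = 5 - 4/3 = 11/3)
Y(w) = 4*w² (Y(w) = (2*w)² = 4*w²)
V(3, 0)*Y(-10) = 11*(4*(-10)²)/3 = 11*(4*100)/3 = (11/3)*400 = 4400/3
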